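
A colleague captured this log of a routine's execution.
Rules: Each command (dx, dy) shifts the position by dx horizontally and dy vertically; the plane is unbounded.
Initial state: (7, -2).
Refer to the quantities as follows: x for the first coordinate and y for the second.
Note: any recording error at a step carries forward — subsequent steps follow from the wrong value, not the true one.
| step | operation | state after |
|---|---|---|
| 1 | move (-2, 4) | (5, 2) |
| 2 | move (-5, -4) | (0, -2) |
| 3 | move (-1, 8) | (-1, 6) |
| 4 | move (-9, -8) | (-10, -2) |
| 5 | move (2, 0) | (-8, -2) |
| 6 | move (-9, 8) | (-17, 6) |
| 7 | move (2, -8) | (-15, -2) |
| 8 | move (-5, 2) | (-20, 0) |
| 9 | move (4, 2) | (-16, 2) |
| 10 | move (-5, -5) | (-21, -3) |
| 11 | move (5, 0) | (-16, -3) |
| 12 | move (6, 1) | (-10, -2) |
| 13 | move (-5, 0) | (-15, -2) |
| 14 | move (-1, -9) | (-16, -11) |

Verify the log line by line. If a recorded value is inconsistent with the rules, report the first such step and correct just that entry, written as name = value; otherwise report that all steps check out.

no error

Recomputing the run from the initial state:
step 1: x = 5, y = 2
step 2: x = 0, y = -2
step 3: x = -1, y = 6
step 4: x = -10, y = -2
step 5: x = -8, y = -2
step 6: x = -17, y = 6
step 7: x = -15, y = -2
step 8: x = -20, y = 0
step 9: x = -16, y = 2
step 10: x = -21, y = -3
step 11: x = -16, y = -3
step 12: x = -10, y = -2
step 13: x = -15, y = -2
step 14: x = -16, y = -11
This matches the log at every step.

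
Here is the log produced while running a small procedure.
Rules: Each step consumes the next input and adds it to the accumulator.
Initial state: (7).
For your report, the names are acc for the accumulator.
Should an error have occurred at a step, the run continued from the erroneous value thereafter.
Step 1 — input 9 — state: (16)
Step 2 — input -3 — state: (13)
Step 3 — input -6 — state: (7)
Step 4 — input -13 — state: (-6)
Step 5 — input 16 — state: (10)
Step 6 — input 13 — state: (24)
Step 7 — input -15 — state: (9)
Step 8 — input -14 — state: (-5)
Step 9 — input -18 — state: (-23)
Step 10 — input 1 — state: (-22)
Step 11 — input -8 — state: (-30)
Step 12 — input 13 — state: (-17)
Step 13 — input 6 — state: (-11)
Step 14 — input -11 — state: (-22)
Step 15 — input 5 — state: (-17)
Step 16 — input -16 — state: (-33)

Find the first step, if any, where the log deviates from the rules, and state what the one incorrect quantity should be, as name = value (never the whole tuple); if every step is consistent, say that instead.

1. acc = 7 + 9 = 16 (in agreement)
2. acc = 16 + -3 = 13 (same as recorded)
3. acc = 13 + -6 = 7 (confirmed correct)
4. acc = 7 + -13 = -6 (checks out)
5. acc = -6 + 16 = 10 (consistent with the log)
6. acc = 10 + 13 = 23 (the entry is off here)
The audit stops at step 6: the recorded entry is wrong and should be acc = 23.

step 6, acc = 23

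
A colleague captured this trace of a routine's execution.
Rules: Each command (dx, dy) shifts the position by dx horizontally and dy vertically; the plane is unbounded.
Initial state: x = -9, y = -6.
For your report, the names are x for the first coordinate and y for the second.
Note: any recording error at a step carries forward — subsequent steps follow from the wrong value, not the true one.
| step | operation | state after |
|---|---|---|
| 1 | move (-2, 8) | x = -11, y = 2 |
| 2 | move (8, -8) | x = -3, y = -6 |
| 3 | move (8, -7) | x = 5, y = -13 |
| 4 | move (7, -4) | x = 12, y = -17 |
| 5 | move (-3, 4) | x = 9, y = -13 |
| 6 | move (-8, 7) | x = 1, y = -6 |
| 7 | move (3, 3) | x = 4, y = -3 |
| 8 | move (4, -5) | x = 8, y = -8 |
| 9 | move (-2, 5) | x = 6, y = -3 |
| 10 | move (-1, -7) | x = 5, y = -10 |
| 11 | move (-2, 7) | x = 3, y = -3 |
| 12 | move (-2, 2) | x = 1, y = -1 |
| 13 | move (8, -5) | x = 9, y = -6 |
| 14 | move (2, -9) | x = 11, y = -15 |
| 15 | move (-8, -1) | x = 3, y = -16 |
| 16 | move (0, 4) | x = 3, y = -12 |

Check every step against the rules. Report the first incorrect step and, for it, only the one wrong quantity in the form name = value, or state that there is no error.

step 1: x = -9 + (-2) = -11, y = -6 + (8) = 2 -> matches
step 2: x = -11 + (8) = -3, y = 2 + (-8) = -6 -> exactly as logged
step 3: x = -3 + (8) = 5, y = -6 + (-7) = -13 -> verified
step 4: x = 5 + (7) = 12, y = -13 + (-4) = -17 -> in agreement
step 5: x = 12 + (-3) = 9, y = -17 + (4) = -13 -> in agreement
step 6: x = 9 + (-8) = 1, y = -13 + (7) = -6 -> agrees with the trace
step 7: x = 1 + (3) = 4, y = -6 + (3) = -3 -> verified
step 8: x = 4 + (4) = 8, y = -3 + (-5) = -8 -> checks out
step 9: x = 8 + (-2) = 6, y = -8 + (5) = -3 -> agrees with the trace
step 10: x = 6 + (-1) = 5, y = -3 + (-7) = -10 -> matches
step 11: x = 5 + (-2) = 3, y = -10 + (7) = -3 -> confirmed correct
step 12: x = 3 + (-2) = 1, y = -3 + (2) = -1 -> matches
step 13: x = 1 + (8) = 9, y = -1 + (-5) = -6 -> exactly as logged
step 14: x = 9 + (2) = 11, y = -6 + (-9) = -15 -> consistent with the trace
step 15: x = 11 + (-8) = 3, y = -15 + (-1) = -16 -> consistent with the trace
step 16: x = 3 + (0) = 3, y = -16 + (4) = -12 -> consistent with the trace
All steps check out; nothing to correct.

no error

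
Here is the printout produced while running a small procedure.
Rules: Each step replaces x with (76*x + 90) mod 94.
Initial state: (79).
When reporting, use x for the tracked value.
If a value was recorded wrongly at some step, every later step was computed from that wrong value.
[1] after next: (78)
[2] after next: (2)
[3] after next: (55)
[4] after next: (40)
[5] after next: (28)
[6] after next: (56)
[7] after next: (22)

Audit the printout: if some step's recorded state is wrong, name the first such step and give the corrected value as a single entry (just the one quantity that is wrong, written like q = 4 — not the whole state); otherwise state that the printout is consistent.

Step 1: x = (76*79 + 90) mod 94 = 78 — exactly as logged.
Step 2: x = (76*78 + 90) mod 94 = 2 — confirmed correct.
Step 3: x = (76*2 + 90) mod 94 = 54 — first mismatch against the printout.
Conclusion: step 3 carries the first error; the entry should be x = 54.

step 3, x = 54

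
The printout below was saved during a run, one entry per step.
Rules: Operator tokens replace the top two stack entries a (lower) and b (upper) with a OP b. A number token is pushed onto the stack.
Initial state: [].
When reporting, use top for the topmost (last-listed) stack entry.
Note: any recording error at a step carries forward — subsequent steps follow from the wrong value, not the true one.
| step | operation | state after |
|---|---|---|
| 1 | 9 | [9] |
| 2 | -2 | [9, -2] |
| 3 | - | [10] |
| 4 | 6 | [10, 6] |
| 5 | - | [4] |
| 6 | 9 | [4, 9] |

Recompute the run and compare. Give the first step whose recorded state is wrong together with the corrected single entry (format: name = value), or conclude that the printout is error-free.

step 1: push 9: top = 9 -> no discrepancy
step 2: push -2: top = -2 -> agrees with the printout
step 3: 9 - -2 = 11 -> this is not what the printout shows
First deviation found at step 3; the corrected entry is top = 11.

step 3, top = 11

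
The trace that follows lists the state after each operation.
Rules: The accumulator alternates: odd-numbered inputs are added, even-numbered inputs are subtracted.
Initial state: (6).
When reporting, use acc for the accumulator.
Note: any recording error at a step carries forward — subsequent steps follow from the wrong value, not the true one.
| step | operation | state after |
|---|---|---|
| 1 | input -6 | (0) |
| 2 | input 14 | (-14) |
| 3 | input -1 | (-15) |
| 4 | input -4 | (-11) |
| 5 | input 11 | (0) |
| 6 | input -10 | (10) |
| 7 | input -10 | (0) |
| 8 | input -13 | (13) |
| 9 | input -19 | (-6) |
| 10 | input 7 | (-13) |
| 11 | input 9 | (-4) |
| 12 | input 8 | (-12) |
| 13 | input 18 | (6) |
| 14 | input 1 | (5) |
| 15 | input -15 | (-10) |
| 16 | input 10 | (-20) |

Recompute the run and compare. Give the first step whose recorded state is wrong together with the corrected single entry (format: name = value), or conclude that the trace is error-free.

no error

step 1: acc = 6 + -6 = 0 -> confirmed correct
step 2: acc = 0 - 14 = -14 -> agrees with the trace
step 3: acc = -14 + -1 = -15 -> exactly as logged
step 4: acc = -15 - -4 = -11 -> no discrepancy
step 5: acc = -11 + 11 = 0 -> matches
step 6: acc = 0 - -10 = 10 -> agrees with the trace
step 7: acc = 10 + -10 = 0 -> agrees with the trace
step 8: acc = 0 - -13 = 13 -> same as recorded
step 9: acc = 13 + -19 = -6 -> same as recorded
step 10: acc = -6 - 7 = -13 -> same as recorded
step 11: acc = -13 + 9 = -4 -> agrees with the trace
step 12: acc = -4 - 8 = -12 -> matches
step 13: acc = -12 + 18 = 6 -> confirmed correct
step 14: acc = 6 - 1 = 5 -> exactly as logged
step 15: acc = 5 + -15 = -10 -> in agreement
step 16: acc = -10 - 10 = -20 -> agrees with the trace
All entries verified; no error found.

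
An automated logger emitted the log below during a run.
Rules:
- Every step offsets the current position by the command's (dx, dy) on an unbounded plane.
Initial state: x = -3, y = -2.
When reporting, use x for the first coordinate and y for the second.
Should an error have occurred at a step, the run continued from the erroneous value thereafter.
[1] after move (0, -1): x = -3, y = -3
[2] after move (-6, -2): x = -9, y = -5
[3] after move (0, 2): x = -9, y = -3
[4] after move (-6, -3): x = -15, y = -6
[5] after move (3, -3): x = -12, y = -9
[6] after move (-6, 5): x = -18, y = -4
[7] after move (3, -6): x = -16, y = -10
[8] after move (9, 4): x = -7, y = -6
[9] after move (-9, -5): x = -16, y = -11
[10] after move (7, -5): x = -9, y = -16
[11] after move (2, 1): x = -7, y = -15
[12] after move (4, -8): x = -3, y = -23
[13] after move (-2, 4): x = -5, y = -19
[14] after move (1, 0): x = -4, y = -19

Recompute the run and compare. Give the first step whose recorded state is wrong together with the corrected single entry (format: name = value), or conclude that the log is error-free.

step 7, x = -15

Step 1: x = -3 + (0) = -3, y = -2 + (-1) = -3 — exactly as logged.
Step 2: x = -3 + (-6) = -9, y = -3 + (-2) = -5 — exactly as logged.
Step 3: x = -9 + (0) = -9, y = -5 + (2) = -3 — checks out.
Step 4: x = -9 + (-6) = -15, y = -3 + (-3) = -6 — same as recorded.
Step 5: x = -15 + (3) = -12, y = -6 + (-3) = -9 — confirmed correct.
Step 6: x = -12 + (-6) = -18, y = -9 + (5) = -4 — confirmed correct.
Step 7: x = -18 + (3) = -15, y = -4 + (-6) = -10 — the log has a different value.
Conclusion: step 7 carries the first error; the entry should be x = -15.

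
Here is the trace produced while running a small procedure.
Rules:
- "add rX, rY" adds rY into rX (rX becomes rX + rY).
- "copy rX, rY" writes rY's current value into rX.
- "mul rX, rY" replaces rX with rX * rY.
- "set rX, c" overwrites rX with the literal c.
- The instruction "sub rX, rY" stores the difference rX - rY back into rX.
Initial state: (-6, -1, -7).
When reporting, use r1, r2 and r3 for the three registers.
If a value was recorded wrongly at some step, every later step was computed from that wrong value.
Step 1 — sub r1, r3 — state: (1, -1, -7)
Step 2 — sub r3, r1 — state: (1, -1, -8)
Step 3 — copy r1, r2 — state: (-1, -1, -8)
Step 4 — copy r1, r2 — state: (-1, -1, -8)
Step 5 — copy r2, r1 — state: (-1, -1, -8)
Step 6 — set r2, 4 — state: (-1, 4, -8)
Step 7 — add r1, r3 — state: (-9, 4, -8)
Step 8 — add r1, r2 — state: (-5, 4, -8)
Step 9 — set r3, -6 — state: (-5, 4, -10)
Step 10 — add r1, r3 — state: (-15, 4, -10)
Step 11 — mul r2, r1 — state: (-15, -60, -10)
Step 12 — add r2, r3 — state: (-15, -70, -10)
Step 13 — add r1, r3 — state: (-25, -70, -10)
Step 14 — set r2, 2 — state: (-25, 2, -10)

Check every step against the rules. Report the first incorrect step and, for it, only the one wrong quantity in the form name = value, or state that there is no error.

Step 1: r1 = -6 - -7 = 1 — same as recorded.
Step 2: r3 = -7 - 1 = -8 — confirmed correct.
Step 3: r1 = -1 — in agreement.
Step 4: r1 = -1 — exactly as logged.
Step 5: r2 = -1 — matches.
Step 6: r2 = 4 — in agreement.
Step 7: r1 = -1 + -8 = -9 — no discrepancy.
Step 8: r1 = -9 + 4 = -5 — no discrepancy.
Step 9: r3 = -6 — the recorded entry deviates here.
The audit stops at step 9: the recorded entry is wrong and should be r3 = -6.

step 9, r3 = -6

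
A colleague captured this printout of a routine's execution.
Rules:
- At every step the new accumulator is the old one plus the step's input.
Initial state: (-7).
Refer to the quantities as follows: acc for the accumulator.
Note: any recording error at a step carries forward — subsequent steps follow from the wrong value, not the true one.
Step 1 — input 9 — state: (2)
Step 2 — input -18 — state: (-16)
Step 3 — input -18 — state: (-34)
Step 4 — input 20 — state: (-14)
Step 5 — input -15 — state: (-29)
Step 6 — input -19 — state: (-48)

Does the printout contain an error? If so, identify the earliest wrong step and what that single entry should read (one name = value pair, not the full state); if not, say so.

no error

Step 1: acc = -7 + 9 = 2 — no discrepancy.
Step 2: acc = 2 + -18 = -16 — matches.
Step 3: acc = -16 + -18 = -34 — no discrepancy.
Step 4: acc = -34 + 20 = -14 — consistent with the printout.
Step 5: acc = -14 + -15 = -29 — confirmed correct.
Step 6: acc = -29 + -19 = -48 — exactly as logged.
Each recorded entry agrees with the recomputation.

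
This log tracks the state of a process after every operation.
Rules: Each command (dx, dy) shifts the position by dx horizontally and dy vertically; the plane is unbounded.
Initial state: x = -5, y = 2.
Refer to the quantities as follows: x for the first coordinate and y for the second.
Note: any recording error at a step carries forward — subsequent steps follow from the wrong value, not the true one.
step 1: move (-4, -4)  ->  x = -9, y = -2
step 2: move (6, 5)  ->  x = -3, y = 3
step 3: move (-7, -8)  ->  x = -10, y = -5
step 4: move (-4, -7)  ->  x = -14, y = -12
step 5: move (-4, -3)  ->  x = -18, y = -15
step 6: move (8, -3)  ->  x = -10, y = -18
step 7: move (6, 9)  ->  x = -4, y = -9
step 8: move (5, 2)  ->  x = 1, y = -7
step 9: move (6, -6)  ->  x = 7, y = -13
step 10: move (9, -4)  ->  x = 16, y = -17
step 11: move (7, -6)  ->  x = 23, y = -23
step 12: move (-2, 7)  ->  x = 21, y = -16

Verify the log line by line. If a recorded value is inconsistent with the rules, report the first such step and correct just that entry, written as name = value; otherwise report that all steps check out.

no error

1. x = -5 + (-4) = -9, y = 2 + (-4) = -2 (same as recorded)
2. x = -9 + (6) = -3, y = -2 + (5) = 3 (in agreement)
3. x = -3 + (-7) = -10, y = 3 + (-8) = -5 (verified)
4. x = -10 + (-4) = -14, y = -5 + (-7) = -12 (agrees with the log)
5. x = -14 + (-4) = -18, y = -12 + (-3) = -15 (same as recorded)
6. x = -18 + (8) = -10, y = -15 + (-3) = -18 (exactly as logged)
7. x = -10 + (6) = -4, y = -18 + (9) = -9 (confirmed correct)
8. x = -4 + (5) = 1, y = -9 + (2) = -7 (confirmed correct)
9. x = 1 + (6) = 7, y = -7 + (-6) = -13 (in agreement)
10. x = 7 + (9) = 16, y = -13 + (-4) = -17 (checks out)
11. x = 16 + (7) = 23, y = -17 + (-6) = -23 (agrees with the log)
12. x = 23 + (-2) = 21, y = -23 + (7) = -16 (same as recorded)
The whole run recomputes cleanly — no discrepancies.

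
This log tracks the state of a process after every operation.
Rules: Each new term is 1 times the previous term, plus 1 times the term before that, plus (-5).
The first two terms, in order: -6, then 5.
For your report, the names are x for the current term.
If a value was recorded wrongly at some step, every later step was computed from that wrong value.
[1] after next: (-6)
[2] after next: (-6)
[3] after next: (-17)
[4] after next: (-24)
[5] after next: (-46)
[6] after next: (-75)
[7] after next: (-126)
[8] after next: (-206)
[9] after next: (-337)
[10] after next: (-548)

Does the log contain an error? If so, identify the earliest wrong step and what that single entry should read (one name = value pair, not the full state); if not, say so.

step 4, x = -28

1. x = 1*(5) + (1)*(-6) + (-5) = -6 (checks out)
2. x = 1*(-6) + (1)*(5) + (-5) = -6 (consistent with the log)
3. x = 1*(-6) + (1)*(-6) + (-5) = -17 (same as recorded)
4. x = 1*(-17) + (1)*(-6) + (-5) = -28 (not what was recorded)
That makes step 4 the first incorrect line — x = -28 is what it should show.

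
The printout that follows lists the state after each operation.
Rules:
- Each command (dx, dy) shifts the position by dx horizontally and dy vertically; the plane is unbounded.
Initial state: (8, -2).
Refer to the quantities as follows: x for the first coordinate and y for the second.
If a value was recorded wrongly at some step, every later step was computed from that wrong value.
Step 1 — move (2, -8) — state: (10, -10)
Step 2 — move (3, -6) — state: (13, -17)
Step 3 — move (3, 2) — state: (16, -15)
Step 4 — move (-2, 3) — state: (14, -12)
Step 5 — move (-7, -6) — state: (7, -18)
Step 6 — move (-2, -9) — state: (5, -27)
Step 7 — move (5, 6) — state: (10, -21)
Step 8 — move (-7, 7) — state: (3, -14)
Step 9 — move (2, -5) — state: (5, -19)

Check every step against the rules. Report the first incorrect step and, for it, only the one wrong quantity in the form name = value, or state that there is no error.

Step 1: x = 8 + (2) = 10, y = -2 + (-8) = -10 — exactly as logged.
Step 2: x = 10 + (3) = 13, y = -10 + (-6) = -16 — not what was recorded.
Conclusion: step 2 carries the first error; the entry should be y = -16.

step 2, y = -16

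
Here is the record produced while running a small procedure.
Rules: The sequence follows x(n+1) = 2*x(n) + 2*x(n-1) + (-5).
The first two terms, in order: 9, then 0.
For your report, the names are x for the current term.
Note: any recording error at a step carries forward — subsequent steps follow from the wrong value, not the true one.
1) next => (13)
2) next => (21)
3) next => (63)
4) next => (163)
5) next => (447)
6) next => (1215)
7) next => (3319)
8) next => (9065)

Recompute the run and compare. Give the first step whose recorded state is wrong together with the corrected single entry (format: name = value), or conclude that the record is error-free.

step 1: x = 2*(0) + (2)*(9) + (-5) = 13 -> confirmed correct
step 2: x = 2*(13) + (2)*(0) + (-5) = 21 -> checks out
step 3: x = 2*(21) + (2)*(13) + (-5) = 63 -> verified
step 4: x = 2*(63) + (2)*(21) + (-5) = 163 -> no discrepancy
step 5: x = 2*(163) + (2)*(63) + (-5) = 447 -> matches
step 6: x = 2*(447) + (2)*(163) + (-5) = 1215 -> consistent with the record
step 7: x = 2*(1215) + (2)*(447) + (-5) = 3319 -> no discrepancy
step 8: x = 2*(3319) + (2)*(1215) + (-5) = 9063 -> the recorded entry deviates here
First incorrect step: 8; the correct value is x = 9063.

step 8, x = 9063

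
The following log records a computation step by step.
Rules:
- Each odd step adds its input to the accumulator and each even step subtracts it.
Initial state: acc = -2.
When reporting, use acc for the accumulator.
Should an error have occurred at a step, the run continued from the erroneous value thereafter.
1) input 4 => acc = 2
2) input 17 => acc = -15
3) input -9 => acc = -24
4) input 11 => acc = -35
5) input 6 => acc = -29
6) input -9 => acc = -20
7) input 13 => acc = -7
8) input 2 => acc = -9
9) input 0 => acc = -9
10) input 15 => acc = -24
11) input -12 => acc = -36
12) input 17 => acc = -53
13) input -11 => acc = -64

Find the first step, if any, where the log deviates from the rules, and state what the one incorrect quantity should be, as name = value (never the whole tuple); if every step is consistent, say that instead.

Recomputing the run from the initial state:
step 1: acc = 2
step 2: acc = -15
step 3: acc = -24
step 4: acc = -35
step 5: acc = -29
step 6: acc = -20
step 7: acc = -7
step 8: acc = -9
step 9: acc = -9
step 10: acc = -24
step 11: acc = -36
step 12: acc = -53
step 13: acc = -64
This matches the log at every step.

no error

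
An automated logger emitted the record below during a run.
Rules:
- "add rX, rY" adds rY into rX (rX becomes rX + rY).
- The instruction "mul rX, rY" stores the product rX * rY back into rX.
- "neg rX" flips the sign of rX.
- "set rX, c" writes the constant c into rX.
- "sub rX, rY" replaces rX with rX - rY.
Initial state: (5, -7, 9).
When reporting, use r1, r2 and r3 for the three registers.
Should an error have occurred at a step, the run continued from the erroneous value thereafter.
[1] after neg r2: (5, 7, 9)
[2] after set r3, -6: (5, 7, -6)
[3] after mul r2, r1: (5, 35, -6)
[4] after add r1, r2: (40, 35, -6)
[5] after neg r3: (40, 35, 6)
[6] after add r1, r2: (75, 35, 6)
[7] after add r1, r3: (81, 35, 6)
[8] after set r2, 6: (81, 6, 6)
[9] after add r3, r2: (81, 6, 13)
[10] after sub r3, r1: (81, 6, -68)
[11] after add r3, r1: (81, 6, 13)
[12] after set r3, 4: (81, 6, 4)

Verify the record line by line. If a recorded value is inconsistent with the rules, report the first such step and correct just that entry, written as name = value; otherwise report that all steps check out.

step 9, r3 = 12

Step 1: r2 = -(-7) = 7 — exactly as logged.
Step 2: r3 = -6 — same as recorded.
Step 3: r2 = 7 * 5 = 35 — matches.
Step 4: r1 = 5 + 35 = 40 — exactly as logged.
Step 5: r3 = -(-6) = 6 — same as recorded.
Step 6: r1 = 40 + 35 = 75 — matches.
Step 7: r1 = 75 + 6 = 81 — no discrepancy.
Step 8: r2 = 6 — consistent with the record.
Step 9: r3 = 6 + 6 = 12 — the record disagrees here.
Step 9 is the first one off; corrected, r3 = 12.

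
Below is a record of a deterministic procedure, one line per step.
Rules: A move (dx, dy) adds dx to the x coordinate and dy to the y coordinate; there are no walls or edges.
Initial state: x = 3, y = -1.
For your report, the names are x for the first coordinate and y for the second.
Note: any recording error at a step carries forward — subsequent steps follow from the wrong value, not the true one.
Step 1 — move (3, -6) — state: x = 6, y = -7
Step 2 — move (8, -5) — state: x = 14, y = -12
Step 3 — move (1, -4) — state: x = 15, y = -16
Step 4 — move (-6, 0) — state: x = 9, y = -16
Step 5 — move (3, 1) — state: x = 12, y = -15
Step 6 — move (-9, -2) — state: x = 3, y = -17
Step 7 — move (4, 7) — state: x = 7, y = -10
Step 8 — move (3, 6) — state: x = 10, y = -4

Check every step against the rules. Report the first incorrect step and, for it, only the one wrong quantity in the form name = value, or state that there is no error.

no error

1. x = 3 + (3) = 6, y = -1 + (-6) = -7 (checks out)
2. x = 6 + (8) = 14, y = -7 + (-5) = -12 (checks out)
3. x = 14 + (1) = 15, y = -12 + (-4) = -16 (verified)
4. x = 15 + (-6) = 9, y = -16 + (0) = -16 (consistent with the record)
5. x = 9 + (3) = 12, y = -16 + (1) = -15 (matches)
6. x = 12 + (-9) = 3, y = -15 + (-2) = -17 (same as recorded)
7. x = 3 + (4) = 7, y = -17 + (7) = -10 (confirmed correct)
8. x = 7 + (3) = 10, y = -10 + (6) = -4 (same as recorded)
No step deviates from the rules.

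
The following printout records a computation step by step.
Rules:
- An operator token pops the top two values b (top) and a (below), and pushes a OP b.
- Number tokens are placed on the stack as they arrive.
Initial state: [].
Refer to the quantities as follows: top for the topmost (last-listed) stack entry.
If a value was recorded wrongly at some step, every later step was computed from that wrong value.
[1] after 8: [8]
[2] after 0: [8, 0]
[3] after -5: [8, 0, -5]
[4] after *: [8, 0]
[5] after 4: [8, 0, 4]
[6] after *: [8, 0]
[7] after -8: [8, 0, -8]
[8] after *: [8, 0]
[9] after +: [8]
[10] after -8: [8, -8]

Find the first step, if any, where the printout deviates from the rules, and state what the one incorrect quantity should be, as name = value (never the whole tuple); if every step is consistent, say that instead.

1. push 8: top = 8 (matches)
2. push 0: top = 0 (verified)
3. push -5: top = -5 (agrees with the printout)
4. 0 * -5 = 0 (verified)
5. push 4: top = 4 (no discrepancy)
6. 0 * 4 = 0 (matches)
7. push -8: top = -8 (exactly as logged)
8. 0 * -8 = 0 (confirmed correct)
9. 8 + 0 = 8 (exactly as logged)
10. push -8: top = -8 (checks out)
The whole run recomputes cleanly — no discrepancies.

no error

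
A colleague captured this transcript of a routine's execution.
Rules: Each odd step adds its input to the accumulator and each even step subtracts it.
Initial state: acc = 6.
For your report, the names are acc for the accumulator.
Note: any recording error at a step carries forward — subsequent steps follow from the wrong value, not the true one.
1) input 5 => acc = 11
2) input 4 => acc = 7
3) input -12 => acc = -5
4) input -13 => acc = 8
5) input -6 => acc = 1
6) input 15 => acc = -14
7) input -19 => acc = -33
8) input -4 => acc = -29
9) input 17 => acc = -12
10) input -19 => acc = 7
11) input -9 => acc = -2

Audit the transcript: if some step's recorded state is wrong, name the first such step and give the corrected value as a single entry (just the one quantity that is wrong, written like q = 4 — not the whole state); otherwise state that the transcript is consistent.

step 5, acc = 2

step 1: acc = 6 + 5 = 11 -> no discrepancy
step 2: acc = 11 - 4 = 7 -> in agreement
step 3: acc = 7 + -12 = -5 -> same as recorded
step 4: acc = -5 - -13 = 8 -> in agreement
step 5: acc = 8 + -6 = 2 -> the entry is off here
First incorrect step: 5; the correct value is acc = 2.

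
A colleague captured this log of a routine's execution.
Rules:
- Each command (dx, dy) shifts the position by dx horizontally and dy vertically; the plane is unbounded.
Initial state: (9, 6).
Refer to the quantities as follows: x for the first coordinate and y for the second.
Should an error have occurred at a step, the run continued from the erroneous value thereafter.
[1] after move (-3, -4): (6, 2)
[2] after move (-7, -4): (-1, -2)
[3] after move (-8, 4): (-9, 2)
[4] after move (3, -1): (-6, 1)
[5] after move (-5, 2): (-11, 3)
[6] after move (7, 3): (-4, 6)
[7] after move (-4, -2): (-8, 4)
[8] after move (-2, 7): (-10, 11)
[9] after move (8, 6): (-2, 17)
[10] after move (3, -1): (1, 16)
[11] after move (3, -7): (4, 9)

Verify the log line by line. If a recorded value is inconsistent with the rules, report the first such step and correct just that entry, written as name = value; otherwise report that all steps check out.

Recomputing the run from the initial state:
step 1: x = 6, y = 2
step 2: x = -1, y = -2
step 3: x = -9, y = 2
step 4: x = -6, y = 1
step 5: x = -11, y = 3
step 6: x = -4, y = 6
step 7: x = -8, y = 4
step 8: x = -10, y = 11
step 9: x = -2, y = 17
step 10: x = 1, y = 16
step 11: x = 4, y = 9
This matches the log at every step.

no error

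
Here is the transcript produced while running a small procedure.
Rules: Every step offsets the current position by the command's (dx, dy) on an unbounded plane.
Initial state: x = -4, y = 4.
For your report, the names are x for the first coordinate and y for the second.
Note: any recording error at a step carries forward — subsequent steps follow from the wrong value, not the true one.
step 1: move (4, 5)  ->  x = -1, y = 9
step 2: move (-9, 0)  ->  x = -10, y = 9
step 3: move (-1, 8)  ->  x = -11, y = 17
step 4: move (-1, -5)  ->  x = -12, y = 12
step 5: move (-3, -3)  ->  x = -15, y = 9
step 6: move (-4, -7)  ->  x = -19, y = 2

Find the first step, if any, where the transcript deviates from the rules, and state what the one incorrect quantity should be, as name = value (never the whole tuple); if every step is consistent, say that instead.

step 1, x = 0

1. x = -4 + (4) = 0, y = 4 + (5) = 9 (the transcript has a different value)
So the first discrepancy is step 1, where the right value is x = 0.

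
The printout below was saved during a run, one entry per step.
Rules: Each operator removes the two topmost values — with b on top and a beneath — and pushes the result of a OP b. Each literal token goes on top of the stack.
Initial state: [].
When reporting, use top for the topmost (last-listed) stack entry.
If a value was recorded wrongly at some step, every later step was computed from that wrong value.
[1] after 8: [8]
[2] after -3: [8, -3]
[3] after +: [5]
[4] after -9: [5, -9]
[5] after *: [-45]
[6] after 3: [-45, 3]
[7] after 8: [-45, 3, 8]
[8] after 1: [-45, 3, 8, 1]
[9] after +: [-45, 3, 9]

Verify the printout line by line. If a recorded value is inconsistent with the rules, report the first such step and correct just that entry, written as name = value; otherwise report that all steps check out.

no error

Recomputing the run from the initial state:
step 1: [8]
step 2: [8, -3]
step 3: [5]
step 4: [5, -9]
step 5: [-45]
step 6: [-45, 3]
step 7: [-45, 3, 8]
step 8: [-45, 3, 8, 1]
step 9: [-45, 3, 9]
This matches the printout at every step.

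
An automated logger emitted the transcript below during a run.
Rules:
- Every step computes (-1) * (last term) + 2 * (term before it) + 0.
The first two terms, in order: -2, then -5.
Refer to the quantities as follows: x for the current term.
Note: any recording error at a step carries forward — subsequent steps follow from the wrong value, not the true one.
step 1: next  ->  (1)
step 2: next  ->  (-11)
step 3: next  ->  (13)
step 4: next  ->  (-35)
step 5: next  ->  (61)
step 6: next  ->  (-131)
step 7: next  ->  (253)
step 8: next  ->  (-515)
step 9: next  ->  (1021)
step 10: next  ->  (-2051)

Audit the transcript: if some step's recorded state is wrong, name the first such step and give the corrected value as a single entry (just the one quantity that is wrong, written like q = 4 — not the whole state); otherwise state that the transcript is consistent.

no error

1. x = -1*(-5) + (2)*(-2) + (0) = 1 (confirmed correct)
2. x = -1*(1) + (2)*(-5) + (0) = -11 (agrees with the transcript)
3. x = -1*(-11) + (2)*(1) + (0) = 13 (confirmed correct)
4. x = -1*(13) + (2)*(-11) + (0) = -35 (no discrepancy)
5. x = -1*(-35) + (2)*(13) + (0) = 61 (verified)
6. x = -1*(61) + (2)*(-35) + (0) = -131 (same as recorded)
7. x = -1*(-131) + (2)*(61) + (0) = 253 (consistent with the transcript)
8. x = -1*(253) + (2)*(-131) + (0) = -515 (exactly as logged)
9. x = -1*(-515) + (2)*(253) + (0) = 1021 (in agreement)
10. x = -1*(1021) + (2)*(-515) + (0) = -2051 (matches)
The whole run recomputes cleanly — no discrepancies.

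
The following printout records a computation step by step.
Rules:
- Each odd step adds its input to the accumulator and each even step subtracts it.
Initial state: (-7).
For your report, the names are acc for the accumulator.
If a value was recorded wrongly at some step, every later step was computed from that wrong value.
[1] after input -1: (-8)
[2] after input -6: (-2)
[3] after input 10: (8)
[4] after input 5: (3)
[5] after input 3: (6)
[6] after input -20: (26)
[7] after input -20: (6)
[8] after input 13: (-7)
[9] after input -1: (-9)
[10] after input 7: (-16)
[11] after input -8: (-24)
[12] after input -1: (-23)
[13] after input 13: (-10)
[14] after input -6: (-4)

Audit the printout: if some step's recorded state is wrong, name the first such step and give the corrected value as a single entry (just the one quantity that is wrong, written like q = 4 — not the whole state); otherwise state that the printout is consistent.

step 9, acc = -8

Recomputing the run from the initial state:
step 1: acc = -8
step 2: acc = -2
step 3: acc = 8
step 4: acc = 3
step 5: acc = 6
step 6: acc = 26
step 7: acc = 6
step 8: acc = -7
step 9: acc = -8
step 10: acc = -15
step 11: acc = -23
step 12: acc = -22
step 13: acc = -9
step 14: acc = -3
The first disagreement with the printout is at step 9, where the value should be acc = -8.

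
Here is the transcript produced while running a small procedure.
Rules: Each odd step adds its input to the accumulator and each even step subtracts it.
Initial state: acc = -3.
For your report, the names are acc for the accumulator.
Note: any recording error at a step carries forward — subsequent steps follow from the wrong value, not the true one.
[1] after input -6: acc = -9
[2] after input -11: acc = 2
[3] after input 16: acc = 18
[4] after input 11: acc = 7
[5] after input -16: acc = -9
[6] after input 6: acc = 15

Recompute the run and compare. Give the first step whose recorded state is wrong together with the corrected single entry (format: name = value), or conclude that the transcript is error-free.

1. acc = -3 + -6 = -9 (matches)
2. acc = -9 - -11 = 2 (no discrepancy)
3. acc = 2 + 16 = 18 (consistent with the transcript)
4. acc = 18 - 11 = 7 (checks out)
5. acc = 7 + -16 = -9 (consistent with the transcript)
6. acc = -9 - 6 = -15 (this is not what the transcript shows)
The audit stops at step 6: the recorded entry is wrong and should be acc = -15.

step 6, acc = -15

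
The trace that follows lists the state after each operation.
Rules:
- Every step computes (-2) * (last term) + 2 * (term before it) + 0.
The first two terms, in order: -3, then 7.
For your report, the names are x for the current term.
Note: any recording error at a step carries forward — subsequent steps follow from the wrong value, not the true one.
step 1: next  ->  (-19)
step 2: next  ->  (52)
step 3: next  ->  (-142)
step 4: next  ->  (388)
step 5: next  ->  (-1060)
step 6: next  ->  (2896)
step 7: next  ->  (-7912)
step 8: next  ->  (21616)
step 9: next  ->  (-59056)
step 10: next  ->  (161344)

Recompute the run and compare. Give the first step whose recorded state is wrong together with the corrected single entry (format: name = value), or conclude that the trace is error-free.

step 1, x = -20

step 1: x = -2*(7) + (2)*(-3) + (0) = -20 -> a discrepancy with the trace
Step 1 is the first one off; corrected, x = -20.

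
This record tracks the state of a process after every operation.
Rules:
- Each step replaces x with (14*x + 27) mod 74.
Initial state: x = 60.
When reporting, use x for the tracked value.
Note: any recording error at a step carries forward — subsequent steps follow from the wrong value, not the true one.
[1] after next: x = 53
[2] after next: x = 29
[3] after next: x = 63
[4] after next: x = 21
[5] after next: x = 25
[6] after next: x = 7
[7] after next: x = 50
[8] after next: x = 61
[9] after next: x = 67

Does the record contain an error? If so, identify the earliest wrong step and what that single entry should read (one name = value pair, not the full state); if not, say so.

step 7, x = 51

Recomputing the run from the initial state:
step 1: x = 53
step 2: x = 29
step 3: x = 63
step 4: x = 21
step 5: x = 25
step 6: x = 7
step 7: x = 51
step 8: x = 1
step 9: x = 41
The first disagreement with the record is at step 7, where the value should be x = 51.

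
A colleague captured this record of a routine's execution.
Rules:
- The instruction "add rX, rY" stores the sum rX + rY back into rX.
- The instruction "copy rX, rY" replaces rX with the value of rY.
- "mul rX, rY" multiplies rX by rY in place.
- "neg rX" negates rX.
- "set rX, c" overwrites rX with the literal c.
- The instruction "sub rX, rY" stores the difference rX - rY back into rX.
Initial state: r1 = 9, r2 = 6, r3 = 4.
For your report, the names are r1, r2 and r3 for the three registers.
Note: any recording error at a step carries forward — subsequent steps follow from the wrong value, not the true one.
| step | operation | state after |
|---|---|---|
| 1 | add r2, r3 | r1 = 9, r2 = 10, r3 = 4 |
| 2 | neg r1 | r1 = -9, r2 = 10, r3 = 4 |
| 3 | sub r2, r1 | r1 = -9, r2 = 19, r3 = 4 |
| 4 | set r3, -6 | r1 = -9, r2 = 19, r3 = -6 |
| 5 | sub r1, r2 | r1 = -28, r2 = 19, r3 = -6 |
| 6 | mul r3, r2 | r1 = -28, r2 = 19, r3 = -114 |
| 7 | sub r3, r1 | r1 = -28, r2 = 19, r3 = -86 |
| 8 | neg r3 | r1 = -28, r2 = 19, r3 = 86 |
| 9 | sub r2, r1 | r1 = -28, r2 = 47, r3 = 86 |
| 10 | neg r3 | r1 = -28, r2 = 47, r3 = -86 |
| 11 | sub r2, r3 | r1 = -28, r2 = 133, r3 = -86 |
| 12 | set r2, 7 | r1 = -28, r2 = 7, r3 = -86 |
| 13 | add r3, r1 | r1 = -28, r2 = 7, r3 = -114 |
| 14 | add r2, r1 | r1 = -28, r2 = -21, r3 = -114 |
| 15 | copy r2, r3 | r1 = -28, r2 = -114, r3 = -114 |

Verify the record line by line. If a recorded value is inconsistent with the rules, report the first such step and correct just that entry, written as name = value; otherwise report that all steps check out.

Recomputing the run from the initial state:
step 1: r1 = 9, r2 = 10, r3 = 4
step 2: r1 = -9, r2 = 10, r3 = 4
step 3: r1 = -9, r2 = 19, r3 = 4
step 4: r1 = -9, r2 = 19, r3 = -6
step 5: r1 = -28, r2 = 19, r3 = -6
step 6: r1 = -28, r2 = 19, r3 = -114
step 7: r1 = -28, r2 = 19, r3 = -86
step 8: r1 = -28, r2 = 19, r3 = 86
step 9: r1 = -28, r2 = 47, r3 = 86
step 10: r1 = -28, r2 = 47, r3 = -86
step 11: r1 = -28, r2 = 133, r3 = -86
step 12: r1 = -28, r2 = 7, r3 = -86
step 13: r1 = -28, r2 = 7, r3 = -114
step 14: r1 = -28, r2 = -21, r3 = -114
step 15: r1 = -28, r2 = -114, r3 = -114
This matches the record at every step.

no error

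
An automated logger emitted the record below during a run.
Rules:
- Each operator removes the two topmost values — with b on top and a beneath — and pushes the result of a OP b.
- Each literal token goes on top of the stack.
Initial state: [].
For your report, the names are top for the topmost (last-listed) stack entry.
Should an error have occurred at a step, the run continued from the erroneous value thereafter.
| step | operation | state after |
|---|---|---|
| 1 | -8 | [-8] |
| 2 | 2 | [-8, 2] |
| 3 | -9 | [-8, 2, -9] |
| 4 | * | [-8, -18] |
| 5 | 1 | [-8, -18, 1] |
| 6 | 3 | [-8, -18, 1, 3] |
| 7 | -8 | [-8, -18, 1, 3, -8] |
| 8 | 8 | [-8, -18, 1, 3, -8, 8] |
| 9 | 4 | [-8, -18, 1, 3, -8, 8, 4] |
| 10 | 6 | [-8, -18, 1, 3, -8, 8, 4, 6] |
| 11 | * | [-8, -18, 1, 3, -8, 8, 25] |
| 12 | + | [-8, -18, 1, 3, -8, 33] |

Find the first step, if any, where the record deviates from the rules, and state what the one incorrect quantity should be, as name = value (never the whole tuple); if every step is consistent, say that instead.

1. push -8: top = -8 (same as recorded)
2. push 2: top = 2 (checks out)
3. push -9: top = -9 (no discrepancy)
4. 2 * -9 = -18 (matches)
5. push 1: top = 1 (same as recorded)
6. push 3: top = 3 (consistent with the record)
7. push -8: top = -8 (no discrepancy)
8. push 8: top = 8 (in agreement)
9. push 4: top = 4 (confirmed correct)
10. push 6: top = 6 (exactly as logged)
11. 4 * 6 = 24 (the record disagrees here)
The earliest wrong entry is at step 11: it should read top = 24.

step 11, top = 24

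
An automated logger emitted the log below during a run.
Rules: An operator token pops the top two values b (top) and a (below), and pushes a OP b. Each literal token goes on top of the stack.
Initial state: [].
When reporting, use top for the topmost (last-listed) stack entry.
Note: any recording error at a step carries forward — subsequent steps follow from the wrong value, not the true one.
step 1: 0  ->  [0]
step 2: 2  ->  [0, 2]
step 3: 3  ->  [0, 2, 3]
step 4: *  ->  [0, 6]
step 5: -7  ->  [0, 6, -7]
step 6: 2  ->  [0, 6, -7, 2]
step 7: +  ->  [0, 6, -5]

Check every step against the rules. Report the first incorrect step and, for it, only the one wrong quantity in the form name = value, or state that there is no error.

1. push 0: top = 0 (confirmed correct)
2. push 2: top = 2 (exactly as logged)
3. push 3: top = 3 (no discrepancy)
4. 2 * 3 = 6 (same as recorded)
5. push -7: top = -7 (in agreement)
6. push 2: top = 2 (same as recorded)
7. -7 + 2 = -5 (consistent with the log)
The whole run recomputes cleanly — no discrepancies.

no error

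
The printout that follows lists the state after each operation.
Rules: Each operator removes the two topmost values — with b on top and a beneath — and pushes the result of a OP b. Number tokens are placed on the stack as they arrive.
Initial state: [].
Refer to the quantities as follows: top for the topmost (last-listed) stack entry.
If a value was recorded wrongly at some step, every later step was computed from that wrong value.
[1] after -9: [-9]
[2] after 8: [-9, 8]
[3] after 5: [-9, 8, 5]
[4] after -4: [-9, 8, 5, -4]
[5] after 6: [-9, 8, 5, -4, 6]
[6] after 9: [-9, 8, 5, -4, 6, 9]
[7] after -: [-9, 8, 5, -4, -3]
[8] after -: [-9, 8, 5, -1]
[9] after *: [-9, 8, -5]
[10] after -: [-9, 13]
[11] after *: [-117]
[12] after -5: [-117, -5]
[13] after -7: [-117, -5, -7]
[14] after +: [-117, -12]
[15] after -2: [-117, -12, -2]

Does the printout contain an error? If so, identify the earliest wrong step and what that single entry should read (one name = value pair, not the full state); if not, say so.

no error

step 1: push -9: top = -9 -> matches
step 2: push 8: top = 8 -> confirmed correct
step 3: push 5: top = 5 -> checks out
step 4: push -4: top = -4 -> consistent with the printout
step 5: push 6: top = 6 -> agrees with the printout
step 6: push 9: top = 9 -> checks out
step 7: 6 - 9 = -3 -> consistent with the printout
step 8: -4 - -3 = -1 -> confirmed correct
step 9: 5 * -1 = -5 -> agrees with the printout
step 10: 8 - -5 = 13 -> checks out
step 11: -9 * 13 = -117 -> agrees with the printout
step 12: push -5: top = -5 -> in agreement
step 13: push -7: top = -7 -> checks out
step 14: -5 + -7 = -12 -> agrees with the printout
step 15: push -2: top = -2 -> confirmed correct
The whole run recomputes cleanly — no discrepancies.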